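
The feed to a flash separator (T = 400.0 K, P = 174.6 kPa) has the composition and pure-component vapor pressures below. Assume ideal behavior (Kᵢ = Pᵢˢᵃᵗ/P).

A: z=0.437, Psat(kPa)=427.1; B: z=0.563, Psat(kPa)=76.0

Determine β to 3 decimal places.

Raoult's law: Kᵢ = Pᵢˢᵃᵗ/P = Pᵢˢᵃᵗ/174.6.
  K_A = 427.1/174.6 = 2.44616, K_B = 76.0/174.6 = 0.43528
Binary case is linear: z₁(K₁−1)(1+β(K₂−1)) + z₂(K₂−1)(1+β(K₁−1)) = 0
⇒ β = [z₁(K₁−1)+z₂(K₂−1)] / [−(K₁−1)(K₂−1)] = 0.3140/0.8167 = 0.385

β = 0.385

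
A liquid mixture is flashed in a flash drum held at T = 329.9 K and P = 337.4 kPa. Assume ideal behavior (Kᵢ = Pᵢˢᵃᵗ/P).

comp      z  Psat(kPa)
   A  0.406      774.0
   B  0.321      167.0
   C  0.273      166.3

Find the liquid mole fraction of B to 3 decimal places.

Raoult's law: Kᵢ = Pᵢˢᵃᵗ/P = Pᵢˢᵃᵗ/337.4.
  K_A = 774.0/337.4 = 2.29401, K_B = 167.0/337.4 = 0.49496, K_C = 166.3/337.4 = 0.49289
Newton–Raphson from β = 0.5:
  β = 0.500: g = -0.0834, g' = -0.523 → β = 0.341
  β = 0.341: g = 0.0015, g' = -0.550 → β = 0.343
Converged at β = 0.343.
Compositions from xᵢ = zᵢ/(1+β(Kᵢ−1)), yᵢ = Kᵢxᵢ:
  A: x = 0.281, y = 0.645
  B: x = 0.388, y = 0.192
  C: x = 0.331, y = 0.163

x_B = 0.388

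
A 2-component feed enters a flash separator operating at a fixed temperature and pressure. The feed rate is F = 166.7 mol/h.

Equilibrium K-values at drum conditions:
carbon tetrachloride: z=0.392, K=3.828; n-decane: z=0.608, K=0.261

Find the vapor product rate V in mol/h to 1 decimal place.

Material balance + equilibrium reduce to Σ zᵢ(Kᵢ−1)/(1+ψ(Kᵢ−1)) = 0.
g(0) = ΣzᵢKᵢ − 1 = 0.659 and g(1) = 1 − Σzᵢ/Kᵢ = -1.432, so a root lies in (0, 1).
Binary case is linear: z₁(K₁−1)(1+ψ(K₂−1)) + z₂(K₂−1)(1+ψ(K₁−1)) = 0
⇒ ψ = [z₁(K₁−1)+z₂(K₂−1)] / [−(K₁−1)(K₂−1)] = 0.6593/2.0899 = 0.315
Then V = ψ·F = 0.3155·166.7 = 52.6 mol/h and L = F − V = 114.1 mol/h.

V = 52.6 mol/h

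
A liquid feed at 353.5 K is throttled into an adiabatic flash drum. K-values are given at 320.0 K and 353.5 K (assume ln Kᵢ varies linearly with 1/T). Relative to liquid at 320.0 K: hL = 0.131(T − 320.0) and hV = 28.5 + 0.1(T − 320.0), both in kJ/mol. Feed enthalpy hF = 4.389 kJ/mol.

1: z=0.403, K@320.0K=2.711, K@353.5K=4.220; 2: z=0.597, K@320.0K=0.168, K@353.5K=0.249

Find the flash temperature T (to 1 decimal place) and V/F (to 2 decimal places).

Adiabatic flash: solve Rachford–Rice at each trial T, then check hF = ψ·hV(T) + (1−ψ)·hL(T).
  T = 320.0 K: K = (2.711, 0.168), RR gives ψ = 0.135, H_out = 3.861 kJ/mol
  T = 353.5 K: K = (4.220, 0.249), RR gives ψ = 0.351, H_out = 14.033 kJ/mol
  T = 336.8 K: K = (3.422, 0.207), RR gives ψ = 0.261, H_out = 9.517 kJ/mol
  T = 328.4 K: K = (3.055, 0.187), RR gives ψ = 0.205, H_out = 6.891 kJ/mol
  T = 324.2 K: K = (2.880, 0.177), RR gives ψ = 0.172, H_out = 5.438 kJ/mol
  T = 322.1 K: K = (2.795, 0.173), RR gives ψ = 0.154, H_out = 4.667 kJ/mol
Linear interpolation between T = 320.0 (H_out = 3.861) and T = 322.1 (H_out = 4.667) on hF = 4.389 gives T ≈ 321.4 K, at which ψ = 0.15.

T = 321.4 K, V/F = 0.15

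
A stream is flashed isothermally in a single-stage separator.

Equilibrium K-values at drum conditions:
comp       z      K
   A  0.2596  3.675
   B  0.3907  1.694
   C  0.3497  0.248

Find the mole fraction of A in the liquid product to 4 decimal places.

Material balance + equilibrium reduce to Σ zᵢ(Kᵢ−1)/(1+ψ(Kᵢ−1)) = 0.
g(0) = ΣzᵢKᵢ − 1 = 0.7026 and g(1) = 1 − Σzᵢ/Kᵢ = -0.7114, so a root lies in (0, 1).
Newton–Raphson from ψ = 0.5:
  ψ = 0.5000: g = 0.07695, g' = -0.9516 → ψ = 0.5809
  ψ = 0.5809: g = -0.00177, g' = -1.0039 → ψ = 0.5791
Converged at ψ = 0.5791.
Compositions from xᵢ = zᵢ/(1+ψ(Kᵢ−1)), yᵢ = Kᵢxᵢ:
  A: x = 0.1018, y = 0.3743
  B: x = 0.2787, y = 0.4721
  C: x = 0.6195, y = 0.1536

x_A = 0.1018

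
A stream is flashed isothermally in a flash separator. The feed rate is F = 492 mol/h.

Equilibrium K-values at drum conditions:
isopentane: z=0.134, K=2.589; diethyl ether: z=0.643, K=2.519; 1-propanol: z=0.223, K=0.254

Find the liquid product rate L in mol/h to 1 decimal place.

Let β = V/F and solve Σ zᵢ(Kᵢ−1)/(1+β(Kᵢ−1)) = 0.
Check two-phase: ΣzᵢKᵢ = 2.023 > 1 and Σzᵢ/Kᵢ = 1.185 > 1, so g(0) = 1.023 > 0 and g(1) = -0.185 < 0.
Newton iteration, β⁰ = 0.5:
  β = 0.500: g = 0.4084, g' = -0.900 → β = 0.954
  β = 0.954: g = -0.0933, g' = -1.793 → β = 0.902
  β = 0.902: g = -0.0087, g' = -1.480 → β = 0.896
Converged at β = 0.896.
Then V = β·F = 0.8959·492 = 440.8 mol/h and L = F − V = 51.2 mol/h.

L = 51.2 mol/h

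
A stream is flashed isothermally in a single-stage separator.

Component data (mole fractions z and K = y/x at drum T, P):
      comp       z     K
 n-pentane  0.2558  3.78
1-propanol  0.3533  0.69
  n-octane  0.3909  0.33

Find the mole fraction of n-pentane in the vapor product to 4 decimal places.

y_n-pentane = 0.5837

Rachford–Rice: g(β) = Σ zᵢ(Kᵢ−1)/(1+β(Kᵢ−1)) = 0.
Check two-phase: ΣzᵢKᵢ = 1.3397 > 1 and Σzᵢ/Kᵢ = 1.7642 > 1, so g(0) = 0.3397 > 0 and g(1) = -0.7642 < 0.
Newton iteration, β⁰ = 0.5:
  β = 0.5000: g = -0.22591, g' = -0.7904 → β = 0.2142
  β = 0.2142: g = 0.02261, g' = -1.0548 → β = 0.2356
  β = 0.2356: g = 0.00051, g' = -1.0086 → β = 0.2361
Converged at β = 0.2361.
Compositions from xᵢ = zᵢ/(1+β(Kᵢ−1)), yᵢ = Kᵢxᵢ:
  n-pentane: x = 0.1544, y = 0.5837
  1-propanol: x = 0.3812, y = 0.2630
  n-octane: x = 0.4644, y = 0.1532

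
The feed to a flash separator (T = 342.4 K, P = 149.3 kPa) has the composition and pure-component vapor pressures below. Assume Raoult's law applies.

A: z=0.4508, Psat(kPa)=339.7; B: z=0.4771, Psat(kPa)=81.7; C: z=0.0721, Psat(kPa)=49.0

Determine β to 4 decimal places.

Raoult's law: Kᵢ = Pᵢˢᵃᵗ/P = Pᵢˢᵃᵗ/149.3.
  K_A = 339.7/149.3 = 2.275285, K_B = 81.7/149.3 = 0.547220, K_C = 49.0/149.3 = 0.328198
Iterate (Newton) starting at β = 0.54:
  β = 0.5400: g = -0.02150, g' = -0.5086 → β = 0.4977
  β = 0.4977: g = 0.00003, g' = -0.5108 → β = 0.4978
Converged at β = 0.4978.

β = 0.4978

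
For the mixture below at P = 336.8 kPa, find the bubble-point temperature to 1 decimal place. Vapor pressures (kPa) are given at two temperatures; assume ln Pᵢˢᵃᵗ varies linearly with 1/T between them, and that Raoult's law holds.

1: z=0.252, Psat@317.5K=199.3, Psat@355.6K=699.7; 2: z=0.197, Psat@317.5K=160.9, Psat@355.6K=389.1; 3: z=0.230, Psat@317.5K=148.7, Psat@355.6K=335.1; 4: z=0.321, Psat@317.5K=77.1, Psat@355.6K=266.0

T = 347.6 K

Bubble-point temperature: ΣzᵢPᵢˢᵃᵗ(T) = P. Interpolate ln Pᵢˢᵃᵗ = aᵢ + bᵢ/T.
  T = 317.5 K: ΣzᵢPᵢˢᵃᵗ = 140.87 kPa
  T = 355.6 K: ΣzᵢPᵢˢᵃᵗ = 415.44 kPa
  T = 336.6 K: ΣzᵢPᵢˢᵃᵗ = 248.55 kPa
  T = 346.1 K: ΣzᵢPᵢˢᵃᵗ = 323.26 kPa
  T = 350.9 K: ΣzᵢPᵢˢᵃᵗ = 367.47 kPa
  T = 348.5 K: ΣzᵢPᵢˢᵃᵗ = 344.79 kPa
Interpolating between 346.1 K and 348.5 K gives T ≈ 347.6 K.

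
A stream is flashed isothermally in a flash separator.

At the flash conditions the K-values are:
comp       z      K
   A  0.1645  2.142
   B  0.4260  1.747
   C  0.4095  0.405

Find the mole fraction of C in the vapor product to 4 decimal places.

Let ψ = V/F and solve Σ zᵢ(Kᵢ−1)/(1+ψ(Kᵢ−1)) = 0.
Feasibility: ΣzᵢKᵢ = 1.2624, Σzᵢ/Kᵢ = 1.3318 — both > 1, two phases present.
Newton–Raphson from ψ = 0.31:
  ψ = 0.3100: g = 0.09837, g' = -0.4917 → ψ = 0.5101
  ψ = 0.5101: g = -0.00068, g' = -0.5091 → ψ = 0.5087
Converged at ψ = 0.5087.
Compositions from xᵢ = zᵢ/(1+ψ(Kᵢ−1)), yᵢ = Kᵢxᵢ:
  A: x = 0.1041, y = 0.2229
  B: x = 0.3087, y = 0.5393
  C: x = 0.5873, y = 0.2378

y_C = 0.2378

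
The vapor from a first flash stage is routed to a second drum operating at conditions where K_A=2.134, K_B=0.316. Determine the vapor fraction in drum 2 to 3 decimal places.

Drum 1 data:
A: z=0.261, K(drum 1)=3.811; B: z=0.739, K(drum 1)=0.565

V/F (drum 2) = 0.315

Drum 1:
Material balance + equilibrium reduce to Σ zᵢ(Kᵢ−1)/(1+ψ₁(Kᵢ−1)) = 0.
Check two-phase: ΣzᵢKᵢ = 1.412 > 1 and Σzᵢ/Kᵢ = 1.376 > 1, so g(0) = 0.412 > 0 and g(1) = -0.376 < 0.
Binary case is linear: z₁(K₁−1)(1+ψ₁(K₂−1)) + z₂(K₂−1)(1+ψ₁(K₁−1)) = 0
⇒ ψ₁ = [z₁(K₁−1)+z₂(K₂−1)] / [−(K₁−1)(K₂−1)] = 0.4122/1.2228 = 0.337
Drum-1 compositions:
  A: x = 0.134, y = 0.511
  B: x = 0.866, y = 0.489
Drum-2 feed = drum-1 vapor: z₂ = (0.5107, 0.4893).
Drum 2:
Let ψ₂ = V/F and solve Σ zᵢ(Kᵢ−1)/(1+ψ₂(Kᵢ−1)) = 0.
Feasibility: ΣzᵢKᵢ = 1.244, Σzᵢ/Kᵢ = 1.788 — both > 1, two phases present.
Newton–Raphson from ψ₂ = 0.5:
  ψ₂ = 0.500: g = -0.1390, g' = -0.796 → ψ₂ = 0.325
  ψ₂ = 0.325: g = -0.0074, g' = -0.729 → ψ₂ = 0.315
Converged at ψ₂ = 0.315.
  A: x = 0.376, y = 0.803
  B: x = 0.624, y = 0.197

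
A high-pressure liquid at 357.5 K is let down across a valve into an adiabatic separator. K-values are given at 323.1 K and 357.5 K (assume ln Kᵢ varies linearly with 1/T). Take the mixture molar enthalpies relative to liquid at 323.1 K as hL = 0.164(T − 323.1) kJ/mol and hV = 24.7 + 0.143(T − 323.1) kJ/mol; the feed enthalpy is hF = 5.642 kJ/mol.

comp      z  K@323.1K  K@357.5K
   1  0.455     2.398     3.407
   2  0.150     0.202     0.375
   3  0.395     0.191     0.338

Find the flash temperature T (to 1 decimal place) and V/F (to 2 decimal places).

T = 326.4 K, V/F = 0.21

Adiabatic flash: solve Rachford–Rice at each trial T, then check hF = ψ·hV(T) + (1−ψ)·hL(T).
  T = 323.1 K: K = (2.398, 0.202, 0.191), RR gives ψ = 0.175, H_out = 4.315 kJ/mol
  T = 357.5 K: K = (3.407, 0.375, 0.338), RR gives ψ = 0.471, H_out = 16.945 kJ/mol
  T = 340.3 K: K = (2.884, 0.280, 0.258), RR gives ψ = 0.329, H_out = 10.820 kJ/mol
  T = 331.7 K: K = (2.636, 0.239, 0.223), RR gives ψ = 0.256, H_out = 7.677 kJ/mol
  T = 327.4 K: K = (2.516, 0.220, 0.206), RR gives ψ = 0.216, H_out = 6.033 kJ/mol
  T = 325.2 K: K = (2.455, 0.211, 0.198), RR gives ψ = 0.195, H_out = 5.165 kJ/mol
Linear interpolation between T = 325.2 (H_out = 5.165) and T = 327.4 (H_out = 6.033) on hF = 5.642 gives T ≈ 326.4 K, at which ψ = 0.21.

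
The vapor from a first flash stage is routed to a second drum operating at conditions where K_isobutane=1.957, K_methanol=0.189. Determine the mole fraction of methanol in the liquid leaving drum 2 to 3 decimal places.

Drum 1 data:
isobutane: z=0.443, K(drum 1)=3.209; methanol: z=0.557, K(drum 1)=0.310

Drum 1:
Rachford–Rice: g(ψ₁) = Σ zᵢ(Kᵢ−1)/(1+ψ₁(Kᵢ−1)) = 0.
Check two-phase: ΣzᵢKᵢ = 1.594 > 1 and Σzᵢ/Kᵢ = 1.935 > 1, so g(0) = 0.594 > 0 and g(1) = -0.935 < 0.
Iterate (Newton) starting at ψ₁ = 0.36:
  ψ₁ = 0.360: g = 0.0338, g' = -1.140 → ψ₁ = 0.390
Converged at ψ₁ = 0.390.
Drum-1 compositions:
  isobutane: x = 0.238, y = 0.764
  methanol: x = 0.762, y = 0.236
Drum-2 feed = drum-1 vapor: z₂ = (0.7638, 0.2362).
Drum 2:
Binary case is linear: z₁(K₁−1)(1+ψ₂(K₂−1)) + z₂(K₂−1)(1+ψ₂(K₁−1)) = 0
⇒ ψ₂ = [z₁(K₁−1)+z₂(K₂−1)] / [−(K₁−1)(K₂−1)] = 0.5394/0.7761 = 0.695
  isobutane: x = 0.459, y = 0.898
  methanol: x = 0.541, y = 0.102

x_methanol (drum 2) = 0.541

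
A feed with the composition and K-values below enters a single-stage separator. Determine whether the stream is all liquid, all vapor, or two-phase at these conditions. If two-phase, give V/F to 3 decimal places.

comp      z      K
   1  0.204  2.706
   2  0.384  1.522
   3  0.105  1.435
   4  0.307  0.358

ΣzᵢKᵢ = 1.397; Σzᵢ/Kᵢ = 1.258.
Both exceed 1, so a two-phase solution exists.
Let ψ = V/F and solve Σ zᵢ(Kᵢ−1)/(1+ψ(Kᵢ−1)) = 0.
Newton–Raphson from ψ = 0.67:
  ψ = 0.670: g = 0.0004, g' = -0.588 → ψ = 0.671
Converged at ψ = 0.671.

two-phase, V/F = 0.671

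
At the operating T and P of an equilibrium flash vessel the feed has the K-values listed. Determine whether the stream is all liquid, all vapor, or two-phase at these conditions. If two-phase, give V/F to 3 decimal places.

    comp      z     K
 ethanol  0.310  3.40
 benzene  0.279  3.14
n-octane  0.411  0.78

all vapor

ΣzᵢKᵢ = 2.251; Σzᵢ/Kᵢ = 0.707.
Since Σzᵢ/Kᵢ < 1 the mixture is above its dew point — single vapor phase.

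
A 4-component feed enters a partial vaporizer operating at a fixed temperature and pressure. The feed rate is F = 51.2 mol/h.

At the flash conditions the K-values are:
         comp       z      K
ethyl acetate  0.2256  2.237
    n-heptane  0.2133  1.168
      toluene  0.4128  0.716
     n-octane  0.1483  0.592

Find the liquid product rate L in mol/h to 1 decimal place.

Let ψ = V/F and solve Σ zᵢ(Kᵢ−1)/(1+ψ(Kᵢ−1)) = 0.
Feasibility: ΣzᵢKᵢ = 1.1372, Σzᵢ/Kᵢ = 1.1105 — both > 1, two phases present.
Iterate (Newton) starting at ψ = 0.5:
  ψ = 0.5000: g = -0.00717, g' = -0.2211 → ψ = 0.4676
  ψ = 0.4676: g = 0.00007, g' = -0.2257 → ψ = 0.4679
Converged at ψ = 0.4679.
Then V = ψ·F = 0.4679·51.2 = 24.0 mol/h and L = F − V = 27.2 mol/h.

L = 27.2 mol/h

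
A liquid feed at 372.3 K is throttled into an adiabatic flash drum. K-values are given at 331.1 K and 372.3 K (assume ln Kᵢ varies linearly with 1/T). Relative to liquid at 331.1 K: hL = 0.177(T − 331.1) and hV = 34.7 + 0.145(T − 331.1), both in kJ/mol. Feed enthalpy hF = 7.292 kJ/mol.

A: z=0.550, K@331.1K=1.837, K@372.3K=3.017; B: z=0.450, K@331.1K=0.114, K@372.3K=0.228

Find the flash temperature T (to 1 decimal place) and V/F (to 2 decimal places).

Adiabatic flash: solve Rachford–Rice at each trial T, then check hF = ψ·hV(T) + (1−ψ)·hL(T).
  T = 331.1 K: K = (1.837, 0.114), RR gives ψ = 0.083, H_out = 2.885 kJ/mol
  T = 372.3 K: K = (3.017, 0.228), RR gives ψ = 0.489, H_out = 23.627 kJ/mol
  T = 351.7 K: K = (2.389, 0.165), RR gives ψ = 0.334, H_out = 15.024 kJ/mol
  T = 341.4 K: K = (2.103, 0.138), RR gives ψ = 0.230, H_out = 9.724 kJ/mol
  T = 336.2 K: K = (1.966, 0.125), RR gives ψ = 0.163, H_out = 6.537 kJ/mol
  T = 338.8 K: K = (2.034, 0.131), RR gives ψ = 0.198, H_out = 8.186 kJ/mol
  T = 337.5 K: K = (2.000, 0.128), RR gives ψ = 0.181, H_out = 7.377 kJ/mol
Linear interpolation between T = 336.2 (H_out = 6.537) and T = 337.5 (H_out = 7.377) on hF = 7.292 gives T ≈ 337.4 K, at which ψ = 0.18.

T = 337.4 K, V/F = 0.18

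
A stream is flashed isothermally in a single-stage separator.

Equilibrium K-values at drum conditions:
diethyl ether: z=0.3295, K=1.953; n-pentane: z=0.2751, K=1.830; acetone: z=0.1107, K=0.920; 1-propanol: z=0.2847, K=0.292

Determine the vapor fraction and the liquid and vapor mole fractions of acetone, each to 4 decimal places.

Material balance + equilibrium reduce to Σ zᵢ(Kᵢ−1)/(1+ψ(Kᵢ−1)) = 0.
Check two-phase: ΣzᵢKᵢ = 1.3319 > 1 and Σzᵢ/Kᵢ = 1.4144 > 1, so g(0) = 0.3319 > 0 and g(1) = -0.4144 < 0.
Newton iteration, ψ⁰ = 0.5:
  ψ = 0.5000: g = 0.05279, g' = -0.5747 → ψ = 0.5919
  ψ = 0.5919: g = -0.00237, g' = -0.6312 → ψ = 0.5881
Converged at ψ = 0.5881.
Compositions from xᵢ = zᵢ/(1+ψ(Kᵢ−1)), yᵢ = Kᵢxᵢ:
  diethyl ether: x = 0.2112, y = 0.4124
  n-pentane: x = 0.1849, y = 0.3383
  acetone: x = 0.1162, y = 0.1069
  1-propanol: x = 0.4878, y = 0.1424

ψ = 0.5881, x_acetone = 0.1162, y_acetone = 0.1069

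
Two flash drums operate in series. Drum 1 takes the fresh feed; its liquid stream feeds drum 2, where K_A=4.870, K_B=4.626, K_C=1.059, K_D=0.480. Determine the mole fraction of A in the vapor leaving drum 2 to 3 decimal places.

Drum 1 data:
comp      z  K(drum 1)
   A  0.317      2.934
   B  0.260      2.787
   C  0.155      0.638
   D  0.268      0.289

Drum 1:
Rachford–Rice: g(ψ₁) = Σ zᵢ(Kᵢ−1)/(1+ψ₁(Kᵢ−1)) = 0.
g(0) = ΣzᵢKᵢ − 1 = 0.831 and g(1) = 1 − Σzᵢ/Kᵢ = -0.372, so a root lies in (0, 1).
Iterate (Newton) starting at ψ₁ = 0.5:
  ψ₁ = 0.500: g = 0.1929, g' = -0.894 → ψ₁ = 0.716
  ψ₁ = 0.716: g = -0.0026, g' = -0.967 → ψ₁ = 0.713
Converged at ψ₁ = 0.713.
Drum-1 compositions:
  A: x = 0.133, y = 0.391
  B: x = 0.114, y = 0.319
  C: x = 0.209, y = 0.133
  D: x = 0.543, y = 0.157
Drum-2 feed = drum-1 liquid: z₂ = (0.1333, 0.1143, 0.2089, 0.5435).
Drum 2:
Newton–Raphson from ψ₂ = 0.5:
  ψ₂ = 0.500: g = -0.0468, g' = -0.691 → ψ₂ = 0.432
  ψ₂ = 0.432: g = 0.0019, g' = -0.753 → ψ₂ = 0.435
Converged at ψ₂ = 0.435.
  A: x = 0.050, y = 0.242
  B: x = 0.044, y = 0.205
  C: x = 0.204, y = 0.216
  D: x = 0.702, y = 0.337

y_A (drum 2) = 0.242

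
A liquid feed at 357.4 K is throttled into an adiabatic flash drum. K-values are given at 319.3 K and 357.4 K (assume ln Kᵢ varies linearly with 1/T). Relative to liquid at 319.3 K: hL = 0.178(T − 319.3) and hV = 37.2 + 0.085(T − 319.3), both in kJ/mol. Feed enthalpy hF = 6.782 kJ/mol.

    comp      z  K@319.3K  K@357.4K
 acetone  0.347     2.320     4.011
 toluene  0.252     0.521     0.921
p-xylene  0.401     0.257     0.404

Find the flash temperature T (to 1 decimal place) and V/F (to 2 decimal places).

T = 325.7 K, V/F = 0.15

Adiabatic flash: solve Rachford–Rice at each trial T, then check hF = ψ·hV(T) + (1−ψ)·hL(T).
  T = 319.3 K: K = (2.320, 0.521, 0.257), RR gives ψ = 0.046, H_out = 1.707 kJ/mol
  T = 357.4 K: K = (4.011, 0.921, 0.404), RR gives ψ = 0.572, H_out = 26.048 kJ/mol
  T = 338.4 K: K = (3.100, 0.704, 0.327), RR gives ψ = 0.331, H_out = 15.117 kJ/mol
  T = 328.9 K: K = (2.695, 0.609, 0.291), RR gives ψ = 0.201, H_out = 9.013 kJ/mol
  T = 324.1 K: K = (2.503, 0.564, 0.274), RR gives ψ = 0.128, H_out = 5.558 kJ/mol
  T = 326.5 K: K = (2.598, 0.586, 0.282), RR gives ψ = 0.165, H_out = 7.327 kJ/mol
  T = 325.3 K: K = (2.551, 0.575, 0.278), RR gives ψ = 0.147, H_out = 6.453 kJ/mol
  T = 325.9 K: K = (2.574, 0.581, 0.280), RR gives ψ = 0.156, H_out = 6.893 kJ/mol
Linear interpolation between T = 325.3 (H_out = 6.453) and T = 325.9 (H_out = 6.893) on hF = 6.782 gives T ≈ 325.7 K, at which ψ = 0.15.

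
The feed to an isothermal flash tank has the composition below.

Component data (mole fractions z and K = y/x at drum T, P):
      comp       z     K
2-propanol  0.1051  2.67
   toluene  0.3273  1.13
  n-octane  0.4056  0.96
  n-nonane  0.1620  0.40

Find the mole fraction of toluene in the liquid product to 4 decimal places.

Material balance + equilibrium reduce to Σ zᵢ(Kᵢ−1)/(1+ψ(Kᵢ−1)) = 0.
Feasibility: ΣzᵢKᵢ = 1.1046, Σzᵢ/Kᵢ = 1.1565 — both > 1, two phases present.
Newton iteration, ψ⁰ = 0.5:
  ψ = 0.5000: g = -0.01981, g' = -0.2116 → ψ = 0.4064
  ψ = 0.4064: g = -0.00006, g' = -0.2117 → ψ = 0.4061
Converged at ψ = 0.4061.
Compositions from xᵢ = zᵢ/(1+ψ(Kᵢ−1)), yᵢ = Kᵢxᵢ:
  2-propanol: x = 0.0626, y = 0.1672
  toluene: x = 0.3109, y = 0.3513
  n-octane: x = 0.4123, y = 0.3958
  n-nonane: x = 0.2142, y = 0.0857

x_toluene = 0.3109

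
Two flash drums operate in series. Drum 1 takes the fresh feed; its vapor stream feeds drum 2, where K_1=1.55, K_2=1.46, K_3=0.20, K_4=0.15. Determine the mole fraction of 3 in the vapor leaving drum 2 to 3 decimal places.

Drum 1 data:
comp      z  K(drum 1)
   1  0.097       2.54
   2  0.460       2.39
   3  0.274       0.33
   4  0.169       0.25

y_3 (drum 2) = 0.048

Drum 1:
Let ψ₁ = V/F and solve Σ zᵢ(Kᵢ−1)/(1+ψ₁(Kᵢ−1)) = 0.
g(0) = ΣzᵢKᵢ − 1 = 0.478 and g(1) = 1 − Σzᵢ/Kᵢ = -0.737, so a root lies in (0, 1).
Newton iteration, ψ₁⁰ = 0.68:
  ψ₁ = 0.680: g = -0.1942, g' = -1.101 → ψ₁ = 0.504
  ψ₁ = 0.504: g = -0.0205, g' = -0.906 → ψ₁ = 0.481
Converged at ψ₁ = 0.481.
Drum-1 compositions:
  1: x = 0.056, y = 0.142
  2: x = 0.276, y = 0.659
  3: x = 0.404, y = 0.133
  4: x = 0.264, y = 0.066
Drum-2 feed = drum-1 vapor: z₂ = (0.1416, 0.6590, 0.1334, 0.0661).
Drum 2:
Let ψ₂ = V/F and solve Σ zᵢ(Kᵢ−1)/(1+ψ₂(Kᵢ−1)) = 0.
g(0) = ΣzᵢKᵢ − 1 = 0.218 and g(1) = 1 − Σzᵢ/Kᵢ = -0.650, so a root lies in (0, 1).
Iterate (Newton) starting at ψ₂ = 0.5:
  ψ₂ = 0.500: g = 0.0320, g' = -0.500 → ψ₂ = 0.564
  ψ₂ = 0.564: g = -0.0022, g' = -0.572 → ψ₂ = 0.560
Converged at ψ₂ = 0.560.
  1: x = 0.108, y = 0.168
  2: x = 0.524, y = 0.765
  3: x = 0.242, y = 0.048
  4: x = 0.126, y = 0.019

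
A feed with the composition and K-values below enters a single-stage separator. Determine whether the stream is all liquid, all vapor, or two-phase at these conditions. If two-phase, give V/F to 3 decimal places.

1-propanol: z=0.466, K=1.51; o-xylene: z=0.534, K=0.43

ΣzᵢKᵢ = 0.933; Σzᵢ/Kᵢ = 1.550.
Since ΣzᵢKᵢ < 1 the mixture is below its bubble point — single liquid phase.

all liquid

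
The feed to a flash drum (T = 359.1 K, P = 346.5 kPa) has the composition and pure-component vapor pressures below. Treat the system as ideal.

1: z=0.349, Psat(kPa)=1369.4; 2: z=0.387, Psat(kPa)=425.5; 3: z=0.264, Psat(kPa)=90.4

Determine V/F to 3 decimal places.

Raoult's law: Kᵢ = Pᵢˢᵃᵗ/P = Pᵢˢᵃᵗ/346.5.
  K_1 = 1369.4/346.5 = 3.95209, K_2 = 425.5/346.5 = 1.22799, K_3 = 90.4/346.5 = 0.26089
Rachford–Rice: g(V/F) = Σ zᵢ(Kᵢ−1)/(1+V/F(Kᵢ−1)) = 0.
g(0) = ΣzᵢKᵢ − 1 = 0.923 and g(1) = 1 − Σzᵢ/Kᵢ = -0.415, so a root lies in (0, 1).
Newton–Raphson from V/F = 0.44:
  V/F = 0.440: g = 0.2392, g' = -0.909 → V/F = 0.703
  V/F = 0.703: g = 0.0047, g' = -0.962 → V/F = 0.708
Converged at V/F = 0.708.

V/F = 0.708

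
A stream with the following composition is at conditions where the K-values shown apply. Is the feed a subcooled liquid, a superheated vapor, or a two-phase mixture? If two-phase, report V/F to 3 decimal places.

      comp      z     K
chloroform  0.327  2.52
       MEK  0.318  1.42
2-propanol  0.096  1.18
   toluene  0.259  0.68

superheated vapor

ΣzᵢKᵢ = 1.565; Σzᵢ/Kᵢ = 0.816.
Since Σzᵢ/Kᵢ < 1 the mixture is above its dew point — single vapor phase.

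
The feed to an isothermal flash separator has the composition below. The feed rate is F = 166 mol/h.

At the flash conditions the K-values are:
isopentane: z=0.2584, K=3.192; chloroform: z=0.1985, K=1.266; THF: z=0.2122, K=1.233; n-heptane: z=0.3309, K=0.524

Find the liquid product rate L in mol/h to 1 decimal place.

L = 17.3 mol/h

Newton iteration, ψ⁰ = 0.4:
  ψ = 0.4000: g = 0.20020, g' = -0.4880 → ψ = 0.8103
  ψ = 0.8103: g = 0.03267, g' = -0.3774 → ψ = 0.8968
  ψ = 0.8968: g = -0.00032, g' = -0.3864 → ψ = 0.8960
Converged at ψ = 0.8960.
Then V = ψ·F = 0.8960·166 = 148.7 mol/h and L = F − V = 17.3 mol/h.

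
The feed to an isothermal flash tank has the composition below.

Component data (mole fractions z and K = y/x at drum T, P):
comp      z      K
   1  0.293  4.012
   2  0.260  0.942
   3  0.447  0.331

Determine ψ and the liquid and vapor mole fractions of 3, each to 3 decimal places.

ψ = 0.375, x_3 = 0.597, y_3 = 0.197

Rachford–Rice: g(ψ) = Σ zᵢ(Kᵢ−1)/(1+ψ(Kᵢ−1)) = 0.
g(0) = ΣzᵢKᵢ − 1 = 0.568 and g(1) = 1 − Σzᵢ/Kᵢ = -0.699, so a root lies in (0, 1).
Iterate (Newton) starting at ψ = 0.5:
  ψ = 0.500: g = -0.1127, g' = -0.876 → ψ = 0.371
  ψ = 0.371: g = 0.0033, g' = -0.947 → ψ = 0.375
Converged at ψ = 0.375.
Compositions from xᵢ = zᵢ/(1+ψ(Kᵢ−1)), yᵢ = Kᵢxᵢ:
  1: x = 0.138, y = 0.552
  2: x = 0.266, y = 0.250
  3: x = 0.597, y = 0.197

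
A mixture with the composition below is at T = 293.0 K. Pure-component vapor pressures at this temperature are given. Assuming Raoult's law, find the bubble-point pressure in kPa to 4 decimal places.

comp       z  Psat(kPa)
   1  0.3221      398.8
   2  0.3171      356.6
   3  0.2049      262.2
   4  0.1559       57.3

At the bubble point ψ → 0, so ΣzᵢKᵢ = 1 with Kᵢ = Pᵢˢᵃᵗ/P ⇒ P = ΣzᵢPᵢˢᵃᵗ.
P = 0.3221·398.8 + 0.3171·356.6 + 0.2049·262.2 + 0.1559·57.3 = 304.1892 kPa

Pbub = 304.1892 kPa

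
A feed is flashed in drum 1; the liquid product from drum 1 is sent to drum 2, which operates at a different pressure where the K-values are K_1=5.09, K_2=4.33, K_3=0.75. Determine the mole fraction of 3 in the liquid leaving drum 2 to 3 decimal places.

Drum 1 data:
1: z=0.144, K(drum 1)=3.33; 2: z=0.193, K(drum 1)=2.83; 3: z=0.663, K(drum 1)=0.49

x_3 (drum 2) = 0.935

Drum 1:
Rachford–Rice: g(ψ₁) = Σ zᵢ(Kᵢ−1)/(1+ψ₁(Kᵢ−1)) = 0.
Check two-phase: ΣzᵢKᵢ = 1.351 > 1 and Σzᵢ/Kᵢ = 1.465 > 1, so g(0) = 0.351 > 0 and g(1) = -0.465 < 0.
Newton–Raphson from ψ₁ = 0.5:
  ψ₁ = 0.500: g = -0.1145, g' = -0.654 → ψ₁ = 0.325
  ψ₁ = 0.325: g = 0.0072, g' = -0.755 → ψ₁ = 0.334
Converged at ψ₁ = 0.334.
Drum-1 compositions:
  1: x = 0.081, y = 0.270
  2: x = 0.120, y = 0.339
  3: x = 0.799, y = 0.392
Drum-2 feed = drum-1 liquid: z₂ = (0.0809, 0.1197, 0.7993).
Drum 2:
Material balance + equilibrium reduce to Σ zᵢ(Kᵢ−1)/(1+ψ₂(Kᵢ−1)) = 0.
Feasibility: ΣzᵢKᵢ = 1.530, Σzᵢ/Kᵢ = 1.109 — both > 1, two phases present.
Iterate (Newton) starting at ψ₂ = 0.38:
  ψ₂ = 0.380: g = 0.0848, g' = -0.527 → ψ₂ = 0.541
  ψ₂ = 0.541: g = 0.0143, g' = -0.367 → ψ₂ = 0.580
  ψ₂ = 0.580: g = 0.0005, g' = -0.342 → ψ₂ = 0.581
Converged at ψ₂ = 0.581.
  1: x = 0.024, y = 0.122
  2: x = 0.041, y = 0.177
  3: x = 0.935, y = 0.701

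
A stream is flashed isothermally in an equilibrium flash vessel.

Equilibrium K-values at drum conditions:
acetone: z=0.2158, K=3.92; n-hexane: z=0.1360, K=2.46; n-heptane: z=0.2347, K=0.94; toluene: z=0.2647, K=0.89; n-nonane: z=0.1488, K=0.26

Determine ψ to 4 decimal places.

Let ψ = V/F and solve Σ zᵢ(Kᵢ−1)/(1+ψ(Kᵢ−1)) = 0.
Check two-phase: ΣzᵢKᵢ = 1.6754 > 1 and Σzᵢ/Kᵢ = 1.2297 > 1, so g(0) = 0.6754 > 0 and g(1) = -0.2297 < 0.
Newton–Raphson from ψ = 0.5:
  ψ = 0.5000: g = 0.15082, g' = -0.6107 → ψ = 0.7470
  ψ = 0.7470: g = 0.00040, g' = -0.6602 → ψ = 0.7476
Converged at ψ = 0.7476.

ψ = 0.7476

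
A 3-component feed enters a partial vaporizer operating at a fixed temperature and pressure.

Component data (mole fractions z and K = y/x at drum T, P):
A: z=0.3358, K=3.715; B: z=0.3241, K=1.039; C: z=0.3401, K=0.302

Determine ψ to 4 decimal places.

ψ = 0.5413

Rachford–Rice: g(ψ) = Σ zᵢ(Kᵢ−1)/(1+ψ(Kᵢ−1)) = 0.
g(0) = ΣzᵢKᵢ − 1 = 0.6869 and g(1) = 1 − Σzᵢ/Kᵢ = -0.5285, so a root lies in (0, 1).
Iterate (Newton) starting at ψ = 0.62:
  ψ = 0.6200: g = -0.06639, g' = -0.8592 → ψ = 0.5427
  ψ = 0.5427: g = -0.00120, g' = -0.8345 → ψ = 0.5413
Converged at ψ = 0.5413.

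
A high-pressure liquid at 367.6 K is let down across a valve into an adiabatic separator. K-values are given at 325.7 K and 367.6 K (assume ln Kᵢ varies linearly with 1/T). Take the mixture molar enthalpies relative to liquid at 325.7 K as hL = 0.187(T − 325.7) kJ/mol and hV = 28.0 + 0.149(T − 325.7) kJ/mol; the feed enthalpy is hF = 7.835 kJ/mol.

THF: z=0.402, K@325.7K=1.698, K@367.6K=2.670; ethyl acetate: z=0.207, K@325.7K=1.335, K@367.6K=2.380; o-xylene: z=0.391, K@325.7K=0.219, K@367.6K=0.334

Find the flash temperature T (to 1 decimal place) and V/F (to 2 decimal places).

Adiabatic flash: solve Rachford–Rice at each trial T, then check hF = ψ·hV(T) + (1−ψ)·hL(T).
  T = 325.7 K: K = (1.698, 1.335, 0.219), RR gives ψ = 0.096, H_out = 2.690 kJ/mol
  T = 367.6 K: K = (2.670, 2.380, 0.334), RR gives ψ = 0.665, H_out = 25.386 kJ/mol
  T = 346.6 K: K = (2.157, 1.813, 0.274), RR gives ψ = 0.460, H_out = 16.412 kJ/mol
  T = 336.1 K: K = (1.920, 1.562, 0.246), RR gives ψ = 0.313, H_out = 10.581 kJ/mol
  T = 330.9 K: K = (1.807, 1.446, 0.232), RR gives ψ = 0.217, H_out = 7.007 kJ/mol
  T = 333.5 K: K = (1.863, 1.503, 0.239), RR gives ψ = 0.268, H_out = 8.869 kJ/mol
  T = 332.2 K: K = (1.835, 1.474, 0.235), RR gives ψ = 0.243, H_out = 7.959 kJ/mol
Linear interpolation between T = 330.9 (H_out = 7.007) and T = 332.2 (H_out = 7.959) on hF = 7.835 gives T ≈ 332.0 K, at which ψ = 0.24.

T = 332.0 K, V/F = 0.24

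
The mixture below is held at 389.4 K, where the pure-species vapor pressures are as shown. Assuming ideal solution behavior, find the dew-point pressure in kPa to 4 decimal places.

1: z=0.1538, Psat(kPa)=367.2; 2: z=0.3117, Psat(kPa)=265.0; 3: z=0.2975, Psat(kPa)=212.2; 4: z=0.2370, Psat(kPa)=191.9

Pdew = 236.2910 kPa

At the dew point ψ → 1, so Σzᵢ/Kᵢ = 1 with Kᵢ = Pᵢˢᵃᵗ/P ⇒ 1/P = Σzᵢ/Pᵢˢᵃᵗ.
1/P = 0.1538/367.2 + 0.3117/265.0 + 0.2975/212.2 + 0.2370/191.9 = 0.0042321 ⇒ P = 236.2910 kPa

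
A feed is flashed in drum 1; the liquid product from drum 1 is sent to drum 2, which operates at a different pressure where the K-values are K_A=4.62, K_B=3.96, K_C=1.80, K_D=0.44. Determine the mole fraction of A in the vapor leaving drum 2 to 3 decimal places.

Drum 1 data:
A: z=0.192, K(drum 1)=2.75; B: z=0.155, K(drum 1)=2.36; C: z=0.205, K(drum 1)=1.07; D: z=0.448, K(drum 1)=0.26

Drum 1:
Let ψ₁ = V/F and solve Σ zᵢ(Kᵢ−1)/(1+ψ₁(Kᵢ−1)) = 0.
g(0) = ΣzᵢKᵢ − 1 = 0.230 and g(1) = 1 − Σzᵢ/Kᵢ = -1.050, so a root lies in (0, 1).
Newton iteration, ψ₁⁰ = 0.62:
  ψ₁ = 0.620: g = -0.3233, g' = -1.058 → ψ₁ = 0.314
  ψ₁ = 0.314: g = -0.0536, g' = -0.803 → ψ₁ = 0.248
Converged at ψ₁ = 0.248.
Drum-1 compositions:
  A: x = 0.134, y = 0.368
  B: x = 0.116, y = 0.274
  C: x = 0.202, y = 0.216
  D: x = 0.549, y = 0.143
Drum-2 feed = drum-1 liquid: z₂ = (0.1339, 0.1159, 0.2015, 0.5487).
Drum 2:
Iterate (Newton) starting at ψ₂ = 0.58:
  ψ₂ = 0.580: g = -0.0623, g' = -0.758 → ψ₂ = 0.498
  ψ₂ = 0.498: g = 0.0010, g' = -0.786 → ψ₂ = 0.499
Converged at ψ₂ = 0.499.
  A: x = 0.048, y = 0.220
  B: x = 0.047, y = 0.185
  C: x = 0.144, y = 0.259
  D: x = 0.761, y = 0.335

y_A (drum 2) = 0.220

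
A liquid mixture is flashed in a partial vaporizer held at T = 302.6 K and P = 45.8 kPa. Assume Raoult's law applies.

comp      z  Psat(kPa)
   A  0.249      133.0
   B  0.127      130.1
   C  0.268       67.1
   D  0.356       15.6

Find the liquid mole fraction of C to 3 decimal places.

Raoult's law: Kᵢ = Pᵢˢᵃᵗ/P = Pᵢˢᵃᵗ/45.8.
  K_A = 133.0/45.8 = 2.90393, K_B = 130.1/45.8 = 2.84061, K_C = 67.1/45.8 = 1.46507, K_D = 15.6/45.8 = 0.34061
Rachford–Rice: g(ψ) = Σ zᵢ(Kᵢ−1)/(1+ψ(Kᵢ−1)) = 0.
Feasibility: ΣzᵢKᵢ = 1.598, Σzᵢ/Kᵢ = 1.359 — both > 1, two phases present.
Newton–Raphson from ψ = 0.5:
  ψ = 0.500: g = 0.1155, g' = -0.736 → ψ = 0.657
  ψ = 0.657: g = -0.0022, g' = -0.782 → ψ = 0.654
Converged at ψ = 0.654.
Compositions from xᵢ = zᵢ/(1+ψ(Kᵢ−1)), yᵢ = Kᵢxᵢ:
  A: x = 0.111, y = 0.322
  B: x = 0.058, y = 0.164
  C: x = 0.205, y = 0.301
  D: x = 0.626, y = 0.213

x_C = 0.205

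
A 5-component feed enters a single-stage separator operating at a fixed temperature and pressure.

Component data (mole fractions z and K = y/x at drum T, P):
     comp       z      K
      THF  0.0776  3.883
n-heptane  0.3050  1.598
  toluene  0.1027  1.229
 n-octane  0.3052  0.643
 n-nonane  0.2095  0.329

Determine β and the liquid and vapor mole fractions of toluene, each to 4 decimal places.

Material balance + equilibrium reduce to Σ zᵢ(Kᵢ−1)/(1+β(Kᵢ−1)) = 0.
g(0) = ΣzᵢKᵢ − 1 = 0.1801 and g(1) = 1 − Σzᵢ/Kᵢ = -0.4058, so a root lies in (0, 1).
Iterate (Newton) starting at β = 0.5:
  β = 0.5000: g = -0.09104, g' = -0.4484 → β = 0.2970
Converged at β = 0.2970.
Compositions from xᵢ = zᵢ/(1+β(Kᵢ−1)), yᵢ = Kᵢxᵢ:
  THF: x = 0.0418, y = 0.1623
  n-heptane: x = 0.2590, y = 0.4139
  toluene: x = 0.0962, y = 0.1182
  n-octane: x = 0.3414, y = 0.2195
  n-nonane: x = 0.2616, y = 0.0861

β = 0.2970, x_toluene = 0.0962, y_toluene = 0.1182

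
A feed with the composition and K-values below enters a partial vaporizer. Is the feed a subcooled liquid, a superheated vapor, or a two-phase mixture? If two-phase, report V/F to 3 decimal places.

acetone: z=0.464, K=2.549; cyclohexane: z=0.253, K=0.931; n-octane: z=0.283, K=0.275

ΣzᵢKᵢ = 1.496; Σzᵢ/Kᵢ = 1.483.
Both exceed 1, so a two-phase solution exists.
Newton–Raphson from ψ = 0.5:
  ψ = 0.500: g = 0.0651, g' = -0.721 → ψ = 0.590
  ψ = 0.590: g = -0.0015, g' = -0.760 → ψ = 0.588
Converged at ψ = 0.588.

two-phase, V/F = 0.588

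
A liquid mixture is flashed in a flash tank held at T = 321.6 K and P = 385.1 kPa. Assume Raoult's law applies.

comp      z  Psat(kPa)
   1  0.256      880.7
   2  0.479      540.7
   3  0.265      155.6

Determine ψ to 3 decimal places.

Raoult's law: Kᵢ = Pᵢˢᵃᵗ/P = Pᵢˢᵃᵗ/385.1.
  K_1 = 880.7/385.1 = 2.28694, K_2 = 540.7/385.1 = 1.40405, K_3 = 155.6/385.1 = 0.40405
Material balance + equilibrium reduce to Σ zᵢ(Kᵢ−1)/(1+ψ(Kᵢ−1)) = 0.
g(0) = ΣzᵢKᵢ − 1 = 0.365 and g(1) = 1 − Σzᵢ/Kᵢ = -0.109, so a root lies in (0, 1).
Iterate (Newton) starting at ψ = 0.5:
  ψ = 0.500: g = 0.1365, g' = -0.402 → ψ = 0.840
  ψ = 0.840: g = -0.0132, g' = -0.519 → ψ = 0.814
Converged at ψ = 0.814.

ψ = 0.814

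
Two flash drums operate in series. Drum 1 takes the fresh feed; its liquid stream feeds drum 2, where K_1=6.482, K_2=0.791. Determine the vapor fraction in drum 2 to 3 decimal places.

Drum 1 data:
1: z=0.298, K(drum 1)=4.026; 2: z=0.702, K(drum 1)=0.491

Drum 1:
Material balance + equilibrium reduce to Σ zᵢ(Kᵢ−1)/(1+ψ₁(Kᵢ−1)) = 0.
Check two-phase: ΣzᵢKᵢ = 1.544 > 1 and Σzᵢ/Kᵢ = 1.504 > 1, so g(0) = 0.544 > 0 and g(1) = -0.504 < 0.
Binary case is linear: z₁(K₁−1)(1+ψ₁(K₂−1)) + z₂(K₂−1)(1+ψ₁(K₁−1)) = 0
⇒ ψ₁ = [z₁(K₁−1)+z₂(K₂−1)] / [−(K₁−1)(K₂−1)] = 0.5444/1.5402 = 0.353
Drum-1 compositions:
  1: x = 0.144, y = 0.580
  2: x = 0.856, y = 0.420
Drum-2 feed = drum-1 liquid: z₂ = (0.1440, 0.8560).
Drum 2:
Material balance + equilibrium reduce to Σ zᵢ(Kᵢ−1)/(1+ψ₂(Kᵢ−1)) = 0.
g(0) = ΣzᵢKᵢ − 1 = 0.610 and g(1) = 1 − Σzᵢ/Kᵢ = -0.104, so a root lies in (0, 1).
Binary case is linear: z₁(K₁−1)(1+ψ₂(K₂−1)) + z₂(K₂−1)(1+ψ₂(K₁−1)) = 0
⇒ ψ₂ = [z₁(K₁−1)+z₂(K₂−1)] / [−(K₁−1)(K₂−1)] = 0.6104/1.1457 = 0.533
  1: x = 0.037, y = 0.238
  2: x = 0.963, y = 0.762

V/F (drum 2) = 0.533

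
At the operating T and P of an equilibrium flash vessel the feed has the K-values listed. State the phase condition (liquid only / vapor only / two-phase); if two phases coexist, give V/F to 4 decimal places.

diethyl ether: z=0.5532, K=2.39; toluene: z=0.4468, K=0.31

two-phase, V/F = 0.4803

ΣzᵢKᵢ = 1.4607; Σzᵢ/Kᵢ = 1.6728.
Both exceed 1, so a two-phase solution exists.
Rachford–Rice: g(ψ) = Σ zᵢ(Kᵢ−1)/(1+ψ(Kᵢ−1)) = 0.
Binary case is linear: z₁(K₁−1)(1+ψ(K₂−1)) + z₂(K₂−1)(1+ψ(K₁−1)) = 0
⇒ ψ = [z₁(K₁−1)+z₂(K₂−1)] / [−(K₁−1)(K₂−1)] = 0.46066/0.95910 = 0.4803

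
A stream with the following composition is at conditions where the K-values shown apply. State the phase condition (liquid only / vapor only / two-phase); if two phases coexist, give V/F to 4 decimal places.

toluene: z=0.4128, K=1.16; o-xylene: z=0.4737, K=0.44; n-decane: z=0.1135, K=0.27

liquid only

ΣzᵢKᵢ = 0.7179; Σzᵢ/Kᵢ = 1.8528.
Since ΣzᵢKᵢ < 1 the mixture is below its bubble point — single liquid phase.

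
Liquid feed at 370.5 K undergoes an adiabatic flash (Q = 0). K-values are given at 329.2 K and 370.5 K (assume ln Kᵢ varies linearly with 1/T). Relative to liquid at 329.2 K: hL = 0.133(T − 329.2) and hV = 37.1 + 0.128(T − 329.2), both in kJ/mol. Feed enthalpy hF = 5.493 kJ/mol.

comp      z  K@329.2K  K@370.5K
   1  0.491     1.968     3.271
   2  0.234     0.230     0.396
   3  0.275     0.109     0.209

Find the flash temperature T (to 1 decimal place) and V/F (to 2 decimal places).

Adiabatic flash: solve Rachford–Rice at each trial T, then check hF = ψ·hV(T) + (1−ψ)·hL(T).
  T = 329.2 K: K = (1.968, 0.230, 0.109), RR gives ψ = 0.062, H_out = 2.292 kJ/mol
  T = 370.5 K: K = (3.271, 0.396, 0.209), RR gives ψ = 0.466, H_out = 22.702 kJ/mol
  T = 349.9 K: K = (2.577, 0.307, 0.154), RR gives ψ = 0.308, H_out = 14.159 kJ/mol
  T = 339.5 K: K = (2.260, 0.267, 0.130), RR gives ψ = 0.203, H_out = 8.909 kJ/mol
  T = 334.4 K: K = (2.113, 0.248, 0.119), RR gives ψ = 0.140, H_out = 5.872 kJ/mol
  T = 331.8 K: K = (2.040, 0.239, 0.114), RR gives ψ = 0.103, H_out = 4.155 kJ/mol
  T = 333.1 K: K = (2.076, 0.244, 0.117), RR gives ψ = 0.122, H_out = 5.030 kJ/mol
Linear interpolation between T = 333.1 (H_out = 5.030) and T = 334.4 (H_out = 5.872) on hF = 5.493 gives T ≈ 333.8 K, at which ψ = 0.13.

T = 333.8 K, V/F = 0.13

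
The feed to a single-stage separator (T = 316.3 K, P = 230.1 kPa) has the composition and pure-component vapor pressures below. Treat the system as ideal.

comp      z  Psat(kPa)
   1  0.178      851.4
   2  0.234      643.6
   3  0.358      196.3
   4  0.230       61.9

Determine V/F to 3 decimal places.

V/F = 0.637

Raoult's law: Kᵢ = Pᵢˢᵃᵗ/P = Pᵢˢᵃᵗ/230.1.
  K_1 = 851.4/230.1 = 3.70013, K_2 = 643.6/230.1 = 2.79704, K_3 = 196.3/230.1 = 0.85311, K_4 = 61.9/230.1 = 0.26901
Rachford–Rice: g(V/F) = Σ zᵢ(Kᵢ−1)/(1+V/F(Kᵢ−1)) = 0.
Check two-phase: ΣzᵢKᵢ = 1.680 > 1 and Σzᵢ/Kᵢ = 1.406 > 1, so g(0) = 0.680 > 0 and g(1) = -0.406 < 0.
Newton–Raphson from V/F = 0.5:
  V/F = 0.500: g = 0.1043, g' = -0.759 → V/F = 0.637
Converged at V/F = 0.637.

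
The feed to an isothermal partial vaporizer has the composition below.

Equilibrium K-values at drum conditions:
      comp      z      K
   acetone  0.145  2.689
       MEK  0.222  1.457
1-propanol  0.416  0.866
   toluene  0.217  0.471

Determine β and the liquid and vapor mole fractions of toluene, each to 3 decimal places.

Material balance + equilibrium reduce to Σ zᵢ(Kᵢ−1)/(1+β(Kᵢ−1)) = 0.
Feasibility: ΣzᵢKᵢ = 1.176, Σzᵢ/Kᵢ = 1.147 — both > 1, two phases present.
Newton iteration, β⁰ = 0.41:
  β = 0.410: g = 0.0246, g' = -0.285 → β = 0.496
  β = 0.496: g = 0.0005, g' = -0.273 → β = 0.498
Converged at β = 0.498.
Compositions from xᵢ = zᵢ/(1+β(Kᵢ−1)), yᵢ = Kᵢxᵢ:
  acetone: x = 0.079, y = 0.212
  MEK: x = 0.181, y = 0.263
  1-propanol: x = 0.446, y = 0.386
  toluene: x = 0.295, y = 0.139

β = 0.498, x_toluene = 0.295, y_toluene = 0.139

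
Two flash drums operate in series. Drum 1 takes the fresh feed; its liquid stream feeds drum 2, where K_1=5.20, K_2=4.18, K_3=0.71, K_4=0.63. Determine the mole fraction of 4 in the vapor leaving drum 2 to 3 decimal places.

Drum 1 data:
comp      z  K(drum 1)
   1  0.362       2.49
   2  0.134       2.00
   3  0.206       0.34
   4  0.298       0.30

y_4 (drum 2) = 0.357

Drum 1:
Material balance + equilibrium reduce to Σ zᵢ(Kᵢ−1)/(1+ψ₁(Kᵢ−1)) = 0.
g(0) = ΣzᵢKᵢ − 1 = 0.329 and g(1) = 1 − Σzᵢ/Kᵢ = -0.812, so a root lies in (0, 1).
Iterate (Newton) starting at ψ₁ = 0.48:
  ψ₁ = 0.480: g = -0.1082, g' = -0.858 → ψ₁ = 0.354
  ψ₁ = 0.354: g = -0.0026, g' = -0.828 → ψ₁ = 0.351
Converged at ψ₁ = 0.351.
Drum-1 compositions:
  1: x = 0.238, y = 0.592
  2: x = 0.099, y = 0.198
  3: x = 0.268, y = 0.091
  4: x = 0.395, y = 0.118
Drum-2 feed = drum-1 liquid: z₂ = (0.2377, 0.0992, 0.2681, 0.3950).
Drum 2:
Material balance + equilibrium reduce to Σ zᵢ(Kᵢ−1)/(1+ψ₂(Kᵢ−1)) = 0.
Feasibility: ΣzᵢKᵢ = 2.090, Σzᵢ/Kᵢ = 1.074 — both > 1, two phases present.
Newton iteration, ψ₂⁰ = 0.5:
  ψ₂ = 0.500: g = 0.1736, g' = -0.698 → ψ₂ = 0.749
  ψ₂ = 0.749: g = 0.0328, g' = -0.472 → ψ₂ = 0.818
  ψ₂ = 0.818: g = 0.0012, g' = -0.440 → ψ₂ = 0.821
Converged at ψ₂ = 0.821.
  1: x = 0.053, y = 0.278
  2: x = 0.027, y = 0.115
  3: x = 0.352, y = 0.250
  4: x = 0.567, y = 0.357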